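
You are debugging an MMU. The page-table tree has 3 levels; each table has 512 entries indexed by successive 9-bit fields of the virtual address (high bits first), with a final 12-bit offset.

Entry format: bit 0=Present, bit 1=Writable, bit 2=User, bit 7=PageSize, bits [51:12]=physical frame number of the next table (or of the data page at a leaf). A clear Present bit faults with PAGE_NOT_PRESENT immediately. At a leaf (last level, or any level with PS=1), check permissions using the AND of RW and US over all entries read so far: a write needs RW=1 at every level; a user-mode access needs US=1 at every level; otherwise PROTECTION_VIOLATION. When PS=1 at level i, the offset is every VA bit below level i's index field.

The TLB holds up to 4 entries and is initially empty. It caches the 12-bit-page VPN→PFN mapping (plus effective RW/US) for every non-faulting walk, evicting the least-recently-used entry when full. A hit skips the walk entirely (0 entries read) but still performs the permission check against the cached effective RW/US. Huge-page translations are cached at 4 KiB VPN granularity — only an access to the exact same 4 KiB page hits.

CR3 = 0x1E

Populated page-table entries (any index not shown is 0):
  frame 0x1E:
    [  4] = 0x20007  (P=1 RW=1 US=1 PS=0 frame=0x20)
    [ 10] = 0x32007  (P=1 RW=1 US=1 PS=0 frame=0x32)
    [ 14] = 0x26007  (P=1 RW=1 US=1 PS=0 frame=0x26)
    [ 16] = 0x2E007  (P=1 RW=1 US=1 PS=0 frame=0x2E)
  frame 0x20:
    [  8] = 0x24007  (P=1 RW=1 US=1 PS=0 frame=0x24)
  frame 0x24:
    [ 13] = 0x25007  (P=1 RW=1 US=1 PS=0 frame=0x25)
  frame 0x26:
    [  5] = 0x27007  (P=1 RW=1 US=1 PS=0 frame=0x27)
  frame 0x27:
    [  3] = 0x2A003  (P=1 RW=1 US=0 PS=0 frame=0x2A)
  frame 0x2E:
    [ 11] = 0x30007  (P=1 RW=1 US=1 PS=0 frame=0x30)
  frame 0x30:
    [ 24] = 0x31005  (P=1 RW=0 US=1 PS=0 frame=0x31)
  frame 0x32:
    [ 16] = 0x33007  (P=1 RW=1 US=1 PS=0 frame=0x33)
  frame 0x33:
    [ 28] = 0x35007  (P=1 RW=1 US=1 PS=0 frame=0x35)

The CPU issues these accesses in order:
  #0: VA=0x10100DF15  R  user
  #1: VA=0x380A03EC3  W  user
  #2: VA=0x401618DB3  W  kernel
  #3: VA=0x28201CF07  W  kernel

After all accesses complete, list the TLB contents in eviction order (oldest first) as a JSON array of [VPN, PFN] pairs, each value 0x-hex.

Walk each access:
#0 VA=0x10100DF15 (r,user):
  lvl0: tbl 0x1E, slot 4 ⇒ 0x20007 (P1/RW1/US1/PS0)
  lvl1: tbl 0x20, slot 8 ⇒ 0x24007 (P1/RW1/US1/PS0)
  lvl2: tbl 0x24, slot 13 ⇒ 0x25007 (P1/RW1/US1/PS0)
  ⇒ phys 0x25F15  [3 reads]
#1 VA=0x380A03EC3 (w,user):
  lvl0: tbl 0x1E, slot 14 ⇒ 0x26007 (P1/RW1/US1/PS0)
  lvl1: tbl 0x26, slot 5 ⇒ 0x27007 (P1/RW1/US1/PS0)
  lvl2: tbl 0x27, slot 3 ⇒ 0x2A003 (P1/RW1/US0/PS0)
  ✗ PROTECTION_VIOLATION  [3 reads]
#2 VA=0x401618DB3 (w,kernel):
  lvl0: tbl 0x1E, slot 16 ⇒ 0x2E007 (P1/RW1/US1/PS0)
  lvl1: tbl 0x2E, slot 11 ⇒ 0x30007 (P1/RW1/US1/PS0)
  lvl2: tbl 0x30, slot 24 ⇒ 0x31005 (P1/RW0/US1/PS0)
  ✗ PROTECTION_VIOLATION  [3 reads]
#3 VA=0x28201CF07 (w,kernel):
  lvl0: tbl 0x1E, slot 10 ⇒ 0x32007 (P1/RW1/US1/PS0)
  lvl1: tbl 0x32, slot 16 ⇒ 0x33007 (P1/RW1/US1/PS0)
  lvl2: tbl 0x33, slot 28 ⇒ 0x35007 (P1/RW1/US1/PS0)
  ⇒ phys 0x35F07  [3 reads]

TLB: [["0x10100D", "0x25"], ["0x28201C", "0x35"]]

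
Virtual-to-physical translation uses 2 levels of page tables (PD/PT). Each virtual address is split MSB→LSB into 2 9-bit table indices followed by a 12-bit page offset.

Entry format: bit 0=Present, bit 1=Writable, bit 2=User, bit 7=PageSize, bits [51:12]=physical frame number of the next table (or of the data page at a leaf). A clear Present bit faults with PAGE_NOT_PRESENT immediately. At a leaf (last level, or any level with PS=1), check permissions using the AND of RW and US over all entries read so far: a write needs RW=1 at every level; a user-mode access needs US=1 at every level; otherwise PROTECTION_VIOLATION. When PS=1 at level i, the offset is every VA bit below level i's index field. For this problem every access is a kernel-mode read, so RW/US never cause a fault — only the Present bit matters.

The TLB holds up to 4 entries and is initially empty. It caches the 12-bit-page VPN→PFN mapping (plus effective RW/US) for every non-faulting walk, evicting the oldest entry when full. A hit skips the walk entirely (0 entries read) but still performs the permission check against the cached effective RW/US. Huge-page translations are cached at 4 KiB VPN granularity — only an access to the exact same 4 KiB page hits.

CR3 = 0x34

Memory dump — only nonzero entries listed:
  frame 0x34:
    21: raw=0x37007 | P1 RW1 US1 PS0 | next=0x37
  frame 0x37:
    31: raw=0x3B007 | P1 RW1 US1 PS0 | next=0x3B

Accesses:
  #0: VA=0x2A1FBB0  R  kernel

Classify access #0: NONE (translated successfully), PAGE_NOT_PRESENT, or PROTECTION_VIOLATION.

Per-access translation:
#0 VA=0x2A1FBB0 (r,kernel):
  L0 @0x34[21] → 0x37007  P=1,RW=1,US=1,PS=0
  L1 @0x37[31] → 0x3B007  P=1,RW=1,US=1,PS=0
  ✓ 0x3BBB0  — 2 lookups

Access #0 fault: NONE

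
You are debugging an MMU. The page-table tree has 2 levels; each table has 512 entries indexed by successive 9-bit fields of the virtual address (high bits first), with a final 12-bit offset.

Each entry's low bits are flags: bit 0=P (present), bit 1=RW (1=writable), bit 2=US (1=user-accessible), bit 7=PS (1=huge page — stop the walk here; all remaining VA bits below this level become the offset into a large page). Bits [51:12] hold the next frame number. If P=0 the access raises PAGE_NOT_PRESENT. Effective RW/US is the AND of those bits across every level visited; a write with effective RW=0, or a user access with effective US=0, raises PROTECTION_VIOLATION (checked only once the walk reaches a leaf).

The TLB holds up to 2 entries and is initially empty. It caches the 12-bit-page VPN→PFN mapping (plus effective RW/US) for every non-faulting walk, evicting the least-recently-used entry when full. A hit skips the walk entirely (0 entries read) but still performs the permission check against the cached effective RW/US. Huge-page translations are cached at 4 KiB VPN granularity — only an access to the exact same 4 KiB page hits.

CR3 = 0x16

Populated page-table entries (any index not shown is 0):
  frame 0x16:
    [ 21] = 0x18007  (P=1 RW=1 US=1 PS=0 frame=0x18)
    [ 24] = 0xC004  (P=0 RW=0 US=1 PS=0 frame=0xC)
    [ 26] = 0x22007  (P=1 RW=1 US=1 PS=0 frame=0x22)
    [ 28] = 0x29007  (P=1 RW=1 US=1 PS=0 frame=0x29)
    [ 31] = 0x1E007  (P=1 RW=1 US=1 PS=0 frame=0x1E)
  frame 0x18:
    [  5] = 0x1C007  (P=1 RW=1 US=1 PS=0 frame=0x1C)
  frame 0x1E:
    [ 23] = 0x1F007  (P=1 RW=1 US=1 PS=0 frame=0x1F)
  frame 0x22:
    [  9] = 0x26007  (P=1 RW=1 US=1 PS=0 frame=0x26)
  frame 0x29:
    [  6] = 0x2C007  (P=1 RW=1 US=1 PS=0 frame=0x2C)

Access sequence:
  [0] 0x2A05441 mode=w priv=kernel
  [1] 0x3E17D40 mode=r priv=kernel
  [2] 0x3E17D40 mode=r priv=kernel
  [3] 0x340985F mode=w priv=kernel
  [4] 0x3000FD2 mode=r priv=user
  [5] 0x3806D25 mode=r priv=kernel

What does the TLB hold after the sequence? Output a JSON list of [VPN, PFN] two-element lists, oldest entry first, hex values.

Per-access translation:
#0 VA=0x2A05441 (w,kernel):
  [0] read 0x16 idx=21: raw=0x18007 flags P=1 W=1 U=1 S=0
  [1] read 0x18 idx=5: raw=0x1C007 flags P=1 W=1 U=1 S=0
  → PA=0x1C441  (2 entries read)
#1 VA=0x3E17D40 (r,kernel):
  [0] read 0x16 idx=31: raw=0x1E007 flags P=1 W=1 U=1 S=0
  [1] read 0x1E idx=23: raw=0x1F007 flags P=1 W=1 U=1 S=0
  → PA=0x1FD40  (2 entries read)
#2 VA=0x3E17D40 (r,kernel):
  TLB hit vpn=0x3E17 → PA=0x1FD40
#3 VA=0x340985F (w,kernel):
  [0] read 0x16 idx=26: raw=0x22007 flags P=1 W=1 U=1 S=0
  [1] read 0x22 idx=9: raw=0x26007 flags P=1 W=1 U=1 S=0
  → PA=0x2685F  (2 entries read)
#4 VA=0x3000FD2 (r,user):
  [0] read 0x16 idx=24: raw=0xC004 flags P=0 W=0 U=1 S=0
  → PAGE_NOT_PRESENT  (1 entries read)
#5 VA=0x3806D25 (r,kernel):
  [0] read 0x16 idx=28: raw=0x29007 flags P=1 W=1 U=1 S=0
  [1] read 0x29 idx=6: raw=0x2C007 flags P=1 W=1 U=1 S=0
  → PA=0x2CD25  (2 entries read)

TLB: [["0x3409", "0x26"], ["0x3806", "0x2C"]]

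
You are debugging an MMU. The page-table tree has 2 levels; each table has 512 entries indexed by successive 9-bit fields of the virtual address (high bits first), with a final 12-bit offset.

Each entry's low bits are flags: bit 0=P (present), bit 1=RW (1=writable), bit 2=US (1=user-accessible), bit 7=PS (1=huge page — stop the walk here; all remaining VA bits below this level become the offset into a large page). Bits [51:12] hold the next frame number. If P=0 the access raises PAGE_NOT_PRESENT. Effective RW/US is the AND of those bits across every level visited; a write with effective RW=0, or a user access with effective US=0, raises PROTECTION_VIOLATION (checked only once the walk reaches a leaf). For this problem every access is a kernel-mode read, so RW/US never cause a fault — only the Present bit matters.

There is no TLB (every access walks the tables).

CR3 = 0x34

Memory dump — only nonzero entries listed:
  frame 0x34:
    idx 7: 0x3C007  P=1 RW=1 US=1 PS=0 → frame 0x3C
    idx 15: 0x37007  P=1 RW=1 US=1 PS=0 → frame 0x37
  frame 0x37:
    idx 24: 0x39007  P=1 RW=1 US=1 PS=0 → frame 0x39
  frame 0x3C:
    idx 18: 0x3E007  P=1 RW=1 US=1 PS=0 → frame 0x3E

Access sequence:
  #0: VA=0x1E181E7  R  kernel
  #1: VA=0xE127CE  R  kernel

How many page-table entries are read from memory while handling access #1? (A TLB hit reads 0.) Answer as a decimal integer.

Per-access translation:
#0 VA=0x1E181E7 (r,kernel):
  L0: frame=0x34 idx=15 entry=0x37007 [P=1 RW=1 US=1 PS=0]
  L1: frame=0x37 idx=24 entry=0x39007 [P=1 RW=1 US=1 PS=0]
  ⇒ phys 0x391E7  [2 reads]
#1 VA=0xE127CE (r,kernel):
  L0: frame=0x34 idx=7 entry=0x3C007 [P=1 RW=1 US=1 PS=0]
  L1: frame=0x3C idx=18 entry=0x3E007 [P=1 RW=1 US=1 PS=0]
  ⇒ phys 0x3E7CE  [2 reads]

Entries read for #1: 2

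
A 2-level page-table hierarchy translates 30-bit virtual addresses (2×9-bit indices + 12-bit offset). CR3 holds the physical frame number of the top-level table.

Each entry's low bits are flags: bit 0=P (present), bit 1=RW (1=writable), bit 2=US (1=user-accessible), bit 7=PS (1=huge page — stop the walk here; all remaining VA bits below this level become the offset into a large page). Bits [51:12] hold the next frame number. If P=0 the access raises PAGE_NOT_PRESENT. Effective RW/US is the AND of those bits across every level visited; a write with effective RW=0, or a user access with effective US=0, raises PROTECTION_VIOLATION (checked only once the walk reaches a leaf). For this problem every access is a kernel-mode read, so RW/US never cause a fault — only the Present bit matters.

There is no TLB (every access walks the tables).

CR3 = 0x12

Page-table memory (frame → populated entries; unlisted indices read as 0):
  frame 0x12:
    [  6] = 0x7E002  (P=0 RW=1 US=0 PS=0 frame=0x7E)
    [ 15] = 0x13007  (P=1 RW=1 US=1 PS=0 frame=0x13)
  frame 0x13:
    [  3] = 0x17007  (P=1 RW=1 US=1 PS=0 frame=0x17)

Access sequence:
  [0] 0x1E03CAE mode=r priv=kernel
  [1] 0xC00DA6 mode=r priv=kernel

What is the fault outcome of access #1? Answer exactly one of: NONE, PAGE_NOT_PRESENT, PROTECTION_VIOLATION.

Per-access translation:
#0 VA=0x1E03CAE (r,kernel):
  [0] read 0x12 idx=15: raw=0x13007 flags P=1 W=1 U=1 S=0
  [1] read 0x13 idx=3: raw=0x17007 flags P=1 W=1 U=1 S=0
  ⇒ phys 0x17CAE  [2 reads]
#1 VA=0xC00DA6 (r,kernel):
  [0] read 0x12 idx=6: raw=0x7E002 flags P=0 W=1 U=0 S=0
  ⇒ fault: PAGE_NOT_PRESENT  — 1 lookups

Access #1 fault: PAGE_NOT_PRESENT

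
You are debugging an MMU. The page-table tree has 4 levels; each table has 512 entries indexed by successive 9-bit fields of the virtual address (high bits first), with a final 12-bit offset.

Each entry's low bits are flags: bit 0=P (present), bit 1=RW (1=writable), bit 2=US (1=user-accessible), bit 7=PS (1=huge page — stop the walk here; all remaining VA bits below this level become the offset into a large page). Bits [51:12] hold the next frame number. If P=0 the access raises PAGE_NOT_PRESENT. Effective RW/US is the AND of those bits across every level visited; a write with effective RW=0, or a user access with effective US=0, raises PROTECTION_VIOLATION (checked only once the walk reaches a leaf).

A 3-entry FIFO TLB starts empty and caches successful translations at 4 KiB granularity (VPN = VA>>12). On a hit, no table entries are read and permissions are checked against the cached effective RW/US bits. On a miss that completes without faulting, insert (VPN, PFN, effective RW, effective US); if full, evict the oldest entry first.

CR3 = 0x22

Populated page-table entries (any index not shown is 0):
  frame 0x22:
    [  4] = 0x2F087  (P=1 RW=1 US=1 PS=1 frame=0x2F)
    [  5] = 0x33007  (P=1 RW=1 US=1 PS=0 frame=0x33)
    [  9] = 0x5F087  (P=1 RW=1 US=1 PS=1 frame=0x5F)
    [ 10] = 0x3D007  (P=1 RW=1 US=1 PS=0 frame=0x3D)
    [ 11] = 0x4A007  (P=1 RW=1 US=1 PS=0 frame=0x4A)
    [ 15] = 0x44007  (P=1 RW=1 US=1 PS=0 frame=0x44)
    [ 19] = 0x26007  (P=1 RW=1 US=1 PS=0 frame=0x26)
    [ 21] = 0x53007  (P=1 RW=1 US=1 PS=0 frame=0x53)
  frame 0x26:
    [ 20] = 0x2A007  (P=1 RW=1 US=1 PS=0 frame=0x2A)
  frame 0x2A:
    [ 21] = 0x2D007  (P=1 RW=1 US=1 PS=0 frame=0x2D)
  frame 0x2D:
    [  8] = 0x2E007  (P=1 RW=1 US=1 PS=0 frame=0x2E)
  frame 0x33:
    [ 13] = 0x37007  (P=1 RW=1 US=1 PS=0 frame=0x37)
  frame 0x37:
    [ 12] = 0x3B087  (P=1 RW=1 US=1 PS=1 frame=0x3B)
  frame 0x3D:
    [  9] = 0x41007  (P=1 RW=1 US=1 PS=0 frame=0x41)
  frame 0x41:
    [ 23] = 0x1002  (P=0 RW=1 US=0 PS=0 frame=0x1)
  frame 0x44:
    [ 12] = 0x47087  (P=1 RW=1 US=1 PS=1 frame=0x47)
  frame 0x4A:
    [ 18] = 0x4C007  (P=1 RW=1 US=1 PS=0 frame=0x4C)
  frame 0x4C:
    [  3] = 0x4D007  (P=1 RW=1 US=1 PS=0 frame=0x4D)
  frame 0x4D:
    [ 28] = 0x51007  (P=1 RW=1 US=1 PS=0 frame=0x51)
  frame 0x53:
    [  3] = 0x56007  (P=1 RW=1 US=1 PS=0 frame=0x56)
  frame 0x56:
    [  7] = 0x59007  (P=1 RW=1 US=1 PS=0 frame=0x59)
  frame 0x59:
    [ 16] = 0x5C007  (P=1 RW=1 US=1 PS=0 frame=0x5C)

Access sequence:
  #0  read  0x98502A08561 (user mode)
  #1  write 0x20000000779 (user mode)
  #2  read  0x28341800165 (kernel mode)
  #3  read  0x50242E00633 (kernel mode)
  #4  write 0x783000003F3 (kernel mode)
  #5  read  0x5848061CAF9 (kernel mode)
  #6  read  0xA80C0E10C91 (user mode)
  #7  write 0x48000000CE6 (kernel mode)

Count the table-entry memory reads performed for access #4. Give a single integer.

Trace:
#0 VA=0x98502A08561 (r,user):
  L0 @0x22[19] → 0x26007  P=1,RW=1,US=1,PS=0
  L1 @0x26[20] → 0x2A007  P=1,RW=1,US=1,PS=0
  L2 @0x2A[21] → 0x2D007  P=1,RW=1,US=1,PS=0
  L3 @0x2D[8] → 0x2E007  P=1,RW=1,US=1,PS=0
  ⇒ phys 0x2E561  [4 reads]
#1 VA=0x20000000779 (w,user):
  L0 @0x22[4] → 0x2F087  P=1,RW=1,US=1,PS=1
  ⇒ phys 0x2F779 (huge @L0)  [1 reads]
#2 VA=0x28341800165 (r,kernel):
  L0 @0x22[5] → 0x33007  P=1,RW=1,US=1,PS=0
  L1 @0x33[13] → 0x37007  P=1,RW=1,US=1,PS=0
  L2 @0x37[12] → 0x3B087  P=1,RW=1,US=1,PS=1
  ⇒ phys 0x3B165 (huge @L2)  [3 reads]
#3 VA=0x50242E00633 (r,kernel):
  L0 @0x22[10] → 0x3D007  P=1,RW=1,US=1,PS=0
  L1 @0x3D[9] → 0x41007  P=1,RW=1,US=1,PS=0
  L2 @0x41[23] → 0x1002  P=0,RW=1,US=0,PS=0
  → PAGE_NOT_PRESENT  (3 entries read)
#4 VA=0x783000003F3 (w,kernel):
  L0 @0x22[15] → 0x44007  P=1,RW=1,US=1,PS=0
  L1 @0x44[12] → 0x47087  P=1,RW=1,US=1,PS=1
  ⇒ phys 0x473F3 (huge @L1)  [2 reads]
#5 VA=0x5848061CAF9 (r,kernel):
  L0 @0x22[11] → 0x4A007  P=1,RW=1,US=1,PS=0
  L1 @0x4A[18] → 0x4C007  P=1,RW=1,US=1,PS=0
  L2 @0x4C[3] → 0x4D007  P=1,RW=1,US=1,PS=0
  L3 @0x4D[28] → 0x51007  P=1,RW=1,US=1,PS=0
  ⇒ phys 0x51AF9  [4 reads]
#6 VA=0xA80C0E10C91 (r,user):
  L0 @0x22[21] → 0x53007  P=1,RW=1,US=1,PS=0
  L1 @0x53[3] → 0x56007  P=1,RW=1,US=1,PS=0
  L2 @0x56[7] → 0x59007  P=1,RW=1,US=1,PS=0
  L3 @0x59[16] → 0x5C007  P=1,RW=1,US=1,PS=0
  ⇒ phys 0x5CC91  [4 reads]
#7 VA=0x48000000CE6 (w,kernel):
  L0 @0x22[9] → 0x5F087  P=1,RW=1,US=1,PS=1
  ⇒ phys 0x5FCE6 (huge @L0)  [1 reads]

Entries read for #4: 2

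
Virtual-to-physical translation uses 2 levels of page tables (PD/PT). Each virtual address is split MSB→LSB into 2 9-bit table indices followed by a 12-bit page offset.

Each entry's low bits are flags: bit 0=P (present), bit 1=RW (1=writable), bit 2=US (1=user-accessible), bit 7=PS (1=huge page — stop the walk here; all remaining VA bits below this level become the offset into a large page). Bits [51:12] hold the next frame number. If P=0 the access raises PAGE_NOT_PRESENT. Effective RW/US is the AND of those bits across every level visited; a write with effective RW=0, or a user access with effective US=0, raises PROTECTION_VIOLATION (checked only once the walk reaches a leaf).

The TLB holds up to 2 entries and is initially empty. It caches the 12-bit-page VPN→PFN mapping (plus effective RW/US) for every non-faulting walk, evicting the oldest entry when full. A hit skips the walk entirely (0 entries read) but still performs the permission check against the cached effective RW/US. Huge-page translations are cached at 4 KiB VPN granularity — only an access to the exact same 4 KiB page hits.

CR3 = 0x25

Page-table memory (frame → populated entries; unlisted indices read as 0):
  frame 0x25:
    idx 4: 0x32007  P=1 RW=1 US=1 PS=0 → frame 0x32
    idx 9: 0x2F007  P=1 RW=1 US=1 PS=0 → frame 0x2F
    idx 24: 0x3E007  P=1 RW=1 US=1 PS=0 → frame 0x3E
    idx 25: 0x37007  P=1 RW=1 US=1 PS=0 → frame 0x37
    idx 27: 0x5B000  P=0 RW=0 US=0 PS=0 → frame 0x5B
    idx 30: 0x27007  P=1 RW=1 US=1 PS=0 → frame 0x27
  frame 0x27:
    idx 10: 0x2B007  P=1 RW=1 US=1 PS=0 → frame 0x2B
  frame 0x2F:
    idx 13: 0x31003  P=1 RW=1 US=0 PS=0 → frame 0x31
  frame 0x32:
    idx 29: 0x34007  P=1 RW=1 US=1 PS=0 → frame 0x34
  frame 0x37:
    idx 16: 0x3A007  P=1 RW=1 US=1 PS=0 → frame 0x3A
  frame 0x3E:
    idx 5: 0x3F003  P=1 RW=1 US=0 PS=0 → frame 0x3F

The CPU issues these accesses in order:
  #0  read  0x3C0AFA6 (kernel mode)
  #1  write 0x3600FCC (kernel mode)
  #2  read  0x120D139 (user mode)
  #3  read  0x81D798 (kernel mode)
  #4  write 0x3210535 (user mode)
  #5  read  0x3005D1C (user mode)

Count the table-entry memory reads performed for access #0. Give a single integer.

Trace:
#0 VA=0x3C0AFA6 (r,kernel):
  lvl0: tbl 0x25, slot 30 ⇒ 0x27007 (P1/RW1/US1/PS0)
  lvl1: tbl 0x27, slot 10 ⇒ 0x2B007 (P1/RW1/US1/PS0)
  ✓ 0x2BFA6  — 2 lookups
#1 VA=0x3600FCC (w,kernel):
  lvl0: tbl 0x25, slot 27 ⇒ 0x5B000 (P0/RW0/US0/PS0)
  ⇒ fault: PAGE_NOT_PRESENT  — 1 lookups
#2 VA=0x120D139 (r,user):
  lvl0: tbl 0x25, slot 9 ⇒ 0x2F007 (P1/RW1/US1/PS0)
  lvl1: tbl 0x2F, slot 13 ⇒ 0x31003 (P1/RW1/US0/PS0)
  ⇒ fault: PROTECTION_VIOLATION  — 2 lookups
#3 VA=0x81D798 (r,kernel):
  lvl0: tbl 0x25, slot 4 ⇒ 0x32007 (P1/RW1/US1/PS0)
  lvl1: tbl 0x32, slot 29 ⇒ 0x34007 (P1/RW1/US1/PS0)
  ✓ 0x34798  — 2 lookups
#4 VA=0x3210535 (w,user):
  lvl0: tbl 0x25, slot 25 ⇒ 0x37007 (P1/RW1/US1/PS0)
  lvl1: tbl 0x37, slot 16 ⇒ 0x3A007 (P1/RW1/US1/PS0)
  ✓ 0x3A535  — 2 lookups
#5 VA=0x3005D1C (r,user):
  lvl0: tbl 0x25, slot 24 ⇒ 0x3E007 (P1/RW1/US1/PS0)
  lvl1: tbl 0x3E, slot 5 ⇒ 0x3F003 (P1/RW1/US0/PS0)
  ⇒ fault: PROTECTION_VIOLATION  — 2 lookups

Entries read for #0: 2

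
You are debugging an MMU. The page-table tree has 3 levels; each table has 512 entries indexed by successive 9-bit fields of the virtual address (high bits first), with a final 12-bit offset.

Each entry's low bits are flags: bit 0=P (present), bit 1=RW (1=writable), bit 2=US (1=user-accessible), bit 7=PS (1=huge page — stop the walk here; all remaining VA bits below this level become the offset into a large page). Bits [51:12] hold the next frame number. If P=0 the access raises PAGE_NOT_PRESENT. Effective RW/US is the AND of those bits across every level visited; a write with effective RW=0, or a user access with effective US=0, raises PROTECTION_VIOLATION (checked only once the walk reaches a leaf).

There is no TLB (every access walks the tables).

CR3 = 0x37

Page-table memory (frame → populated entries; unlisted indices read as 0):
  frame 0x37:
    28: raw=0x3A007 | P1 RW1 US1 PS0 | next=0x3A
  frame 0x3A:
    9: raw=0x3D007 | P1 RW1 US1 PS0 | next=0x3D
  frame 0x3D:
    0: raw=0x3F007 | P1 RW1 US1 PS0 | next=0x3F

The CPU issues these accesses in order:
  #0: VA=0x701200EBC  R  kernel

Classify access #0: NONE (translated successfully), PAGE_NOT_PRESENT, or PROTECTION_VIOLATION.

Walk each access:
#0 VA=0x701200EBC (r,kernel):
  L0 @0x37[28] → 0x3A007  P=1,RW=1,US=1,PS=0
  L1 @0x3A[9] → 0x3D007  P=1,RW=1,US=1,PS=0
  L2 @0x3D[0] → 0x3F007  P=1,RW=1,US=1,PS=0
  ✓ 0x3FEBC  — 3 lookups

Access #0 fault: NONE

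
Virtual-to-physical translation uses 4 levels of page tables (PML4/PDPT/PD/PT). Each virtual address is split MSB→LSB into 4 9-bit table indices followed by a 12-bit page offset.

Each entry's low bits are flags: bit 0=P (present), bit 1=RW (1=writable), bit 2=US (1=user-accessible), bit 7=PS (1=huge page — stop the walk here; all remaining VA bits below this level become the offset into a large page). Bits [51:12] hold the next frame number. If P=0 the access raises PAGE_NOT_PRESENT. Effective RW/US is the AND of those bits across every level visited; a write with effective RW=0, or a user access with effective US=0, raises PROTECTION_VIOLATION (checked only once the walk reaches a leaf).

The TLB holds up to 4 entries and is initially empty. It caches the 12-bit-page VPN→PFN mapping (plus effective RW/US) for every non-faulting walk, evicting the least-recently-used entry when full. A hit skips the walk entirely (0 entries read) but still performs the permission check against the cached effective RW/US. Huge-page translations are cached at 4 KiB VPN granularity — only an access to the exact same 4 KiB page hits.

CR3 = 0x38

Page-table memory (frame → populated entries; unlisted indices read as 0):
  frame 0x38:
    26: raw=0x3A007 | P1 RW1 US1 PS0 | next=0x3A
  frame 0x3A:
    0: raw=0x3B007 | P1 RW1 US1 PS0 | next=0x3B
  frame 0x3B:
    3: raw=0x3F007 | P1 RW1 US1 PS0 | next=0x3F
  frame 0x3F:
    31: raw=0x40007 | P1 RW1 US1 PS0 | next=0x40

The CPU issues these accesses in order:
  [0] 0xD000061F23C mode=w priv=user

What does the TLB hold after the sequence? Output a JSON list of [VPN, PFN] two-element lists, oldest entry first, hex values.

Trace:
#0 VA=0xD000061F23C (w,user):
  L0 @0x38[26] → 0x3A007  P=1,RW=1,US=1,PS=0
  L1 @0x3A[0] → 0x3B007  P=1,RW=1,US=1,PS=0
  L2 @0x3B[3] → 0x3F007  P=1,RW=1,US=1,PS=0
  L3 @0x3F[31] → 0x40007  P=1,RW=1,US=1,PS=0
  → PA=0x4023C  (4 entries read)

TLB: [["0xD000061F", "0x40"]]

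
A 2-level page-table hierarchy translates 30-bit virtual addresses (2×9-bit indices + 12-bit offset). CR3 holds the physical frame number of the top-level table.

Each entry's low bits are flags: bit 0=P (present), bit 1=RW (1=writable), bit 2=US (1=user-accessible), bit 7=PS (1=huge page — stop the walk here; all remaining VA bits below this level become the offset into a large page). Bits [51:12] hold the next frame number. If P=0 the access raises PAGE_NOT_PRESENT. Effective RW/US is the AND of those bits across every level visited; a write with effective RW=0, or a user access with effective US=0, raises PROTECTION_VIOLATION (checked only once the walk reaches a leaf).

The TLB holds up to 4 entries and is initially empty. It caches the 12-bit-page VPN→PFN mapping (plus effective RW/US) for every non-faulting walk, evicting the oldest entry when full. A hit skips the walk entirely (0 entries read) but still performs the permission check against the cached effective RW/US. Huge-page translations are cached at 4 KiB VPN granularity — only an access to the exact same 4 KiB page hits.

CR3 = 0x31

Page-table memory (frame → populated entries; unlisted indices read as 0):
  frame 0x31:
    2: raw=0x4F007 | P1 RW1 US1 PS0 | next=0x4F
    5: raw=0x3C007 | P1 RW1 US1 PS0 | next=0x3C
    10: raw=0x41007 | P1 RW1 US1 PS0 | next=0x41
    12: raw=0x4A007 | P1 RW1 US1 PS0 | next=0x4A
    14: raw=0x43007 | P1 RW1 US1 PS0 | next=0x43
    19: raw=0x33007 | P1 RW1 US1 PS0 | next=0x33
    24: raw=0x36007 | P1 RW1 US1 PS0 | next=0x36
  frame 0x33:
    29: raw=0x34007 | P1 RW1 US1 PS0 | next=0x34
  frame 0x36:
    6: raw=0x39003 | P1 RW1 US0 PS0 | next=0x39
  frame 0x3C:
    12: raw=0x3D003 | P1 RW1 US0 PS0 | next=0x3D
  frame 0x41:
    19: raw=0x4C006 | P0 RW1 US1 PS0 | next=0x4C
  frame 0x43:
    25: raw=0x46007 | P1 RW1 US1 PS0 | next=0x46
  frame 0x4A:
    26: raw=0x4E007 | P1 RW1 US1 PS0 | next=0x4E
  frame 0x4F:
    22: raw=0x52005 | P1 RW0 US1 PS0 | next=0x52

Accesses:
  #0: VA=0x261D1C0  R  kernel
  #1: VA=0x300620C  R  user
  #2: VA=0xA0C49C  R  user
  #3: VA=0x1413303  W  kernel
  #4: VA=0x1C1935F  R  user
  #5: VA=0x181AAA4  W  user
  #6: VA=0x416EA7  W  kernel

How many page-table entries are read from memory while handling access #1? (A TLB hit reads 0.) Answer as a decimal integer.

Per-access translation:
#0 VA=0x261D1C0 (r,kernel):
  L0 @0x31[19] → 0x33007  P=1,RW=1,US=1,PS=0
  L1 @0x33[29] → 0x34007  P=1,RW=1,US=1,PS=0
  ⇒ phys 0x341C0  [2 reads]
#1 VA=0x300620C (r,user):
  L0 @0x31[24] → 0x36007  P=1,RW=1,US=1,PS=0
  L1 @0x36[6] → 0x39003  P=1,RW=1,US=0,PS=0
  → PROTECTION_VIOLATION  (2 entries read)
#2 VA=0xA0C49C (r,user):
  L0 @0x31[5] → 0x3C007  P=1,RW=1,US=1,PS=0
  L1 @0x3C[12] → 0x3D003  P=1,RW=1,US=0,PS=0
  → PROTECTION_VIOLATION  (2 entries read)
#3 VA=0x1413303 (w,kernel):
  L0 @0x31[10] → 0x41007  P=1,RW=1,US=1,PS=0
  L1 @0x41[19] → 0x4C006  P=0,RW=1,US=1,PS=0
  → PAGE_NOT_PRESENT  (2 entries read)
#4 VA=0x1C1935F (r,user):
  L0 @0x31[14] → 0x43007  P=1,RW=1,US=1,PS=0
  L1 @0x43[25] → 0x46007  P=1,RW=1,US=1,PS=0
  ⇒ phys 0x4635F  [2 reads]
#5 VA=0x181AAA4 (w,user):
  L0 @0x31[12] → 0x4A007  P=1,RW=1,US=1,PS=0
  L1 @0x4A[26] → 0x4E007  P=1,RW=1,US=1,PS=0
  ⇒ phys 0x4EAA4  [2 reads]
#6 VA=0x416EA7 (w,kernel):
  L0 @0x31[2] → 0x4F007  P=1,RW=1,US=1,PS=0
  L1 @0x4F[22] → 0x52005  P=1,RW=0,US=1,PS=0
  → PROTECTION_VIOLATION  (2 entries read)

Entries read for #1: 2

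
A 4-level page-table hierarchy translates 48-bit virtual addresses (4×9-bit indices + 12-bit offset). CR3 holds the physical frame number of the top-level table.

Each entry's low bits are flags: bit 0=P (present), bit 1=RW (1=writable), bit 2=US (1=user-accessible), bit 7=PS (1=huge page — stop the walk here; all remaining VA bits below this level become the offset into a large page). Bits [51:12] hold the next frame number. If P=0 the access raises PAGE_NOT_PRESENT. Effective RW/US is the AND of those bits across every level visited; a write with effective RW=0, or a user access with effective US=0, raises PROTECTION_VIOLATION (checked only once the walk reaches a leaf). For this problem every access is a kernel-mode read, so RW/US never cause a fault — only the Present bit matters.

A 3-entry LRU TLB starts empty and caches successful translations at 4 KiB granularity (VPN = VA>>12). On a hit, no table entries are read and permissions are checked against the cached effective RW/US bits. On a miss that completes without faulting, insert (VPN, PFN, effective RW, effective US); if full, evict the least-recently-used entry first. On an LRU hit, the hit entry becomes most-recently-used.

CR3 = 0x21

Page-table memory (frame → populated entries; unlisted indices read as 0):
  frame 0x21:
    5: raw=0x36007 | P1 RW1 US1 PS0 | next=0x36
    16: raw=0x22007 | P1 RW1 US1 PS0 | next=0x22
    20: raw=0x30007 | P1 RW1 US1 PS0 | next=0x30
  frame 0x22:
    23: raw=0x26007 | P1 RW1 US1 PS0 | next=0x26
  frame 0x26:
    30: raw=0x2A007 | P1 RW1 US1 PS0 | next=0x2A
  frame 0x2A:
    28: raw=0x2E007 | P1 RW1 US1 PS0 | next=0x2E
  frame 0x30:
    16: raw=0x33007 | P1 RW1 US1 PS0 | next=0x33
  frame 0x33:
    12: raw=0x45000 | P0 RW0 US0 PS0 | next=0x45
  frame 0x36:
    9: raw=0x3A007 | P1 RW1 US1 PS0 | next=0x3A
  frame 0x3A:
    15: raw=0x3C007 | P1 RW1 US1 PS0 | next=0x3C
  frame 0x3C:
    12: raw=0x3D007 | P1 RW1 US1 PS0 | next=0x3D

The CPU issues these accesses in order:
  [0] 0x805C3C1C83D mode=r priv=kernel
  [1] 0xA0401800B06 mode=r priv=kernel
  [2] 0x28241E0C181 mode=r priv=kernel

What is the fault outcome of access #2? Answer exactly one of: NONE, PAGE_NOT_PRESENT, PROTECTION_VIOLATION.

Per-access translation:
#0 VA=0x805C3C1C83D (r,kernel):
  [0] read 0x21 idx=16: raw=0x22007 flags P=1 W=1 U=1 S=0
  [1] read 0x22 idx=23: raw=0x26007 flags P=1 W=1 U=1 S=0
  [2] read 0x26 idx=30: raw=0x2A007 flags P=1 W=1 U=1 S=0
  [3] read 0x2A idx=28: raw=0x2E007 flags P=1 W=1 U=1 S=0
  → PA=0x2E83D  (4 entries read)
#1 VA=0xA0401800B06 (r,kernel):
  [0] read 0x21 idx=20: raw=0x30007 flags P=1 W=1 U=1 S=0
  [1] read 0x30 idx=16: raw=0x33007 flags P=1 W=1 U=1 S=0
  [2] read 0x33 idx=12: raw=0x45000 flags P=0 W=0 U=0 S=0
  ⇒ fault: PAGE_NOT_PRESENT  — 3 lookups
#2 VA=0x28241E0C181 (r,kernel):
  [0] read 0x21 idx=5: raw=0x36007 flags P=1 W=1 U=1 S=0
  [1] read 0x36 idx=9: raw=0x3A007 flags P=1 W=1 U=1 S=0
  [2] read 0x3A idx=15: raw=0x3C007 flags P=1 W=1 U=1 S=0
  [3] read 0x3C idx=12: raw=0x3D007 flags P=1 W=1 U=1 S=0
  → PA=0x3D181  (4 entries read)

Access #2 fault: NONE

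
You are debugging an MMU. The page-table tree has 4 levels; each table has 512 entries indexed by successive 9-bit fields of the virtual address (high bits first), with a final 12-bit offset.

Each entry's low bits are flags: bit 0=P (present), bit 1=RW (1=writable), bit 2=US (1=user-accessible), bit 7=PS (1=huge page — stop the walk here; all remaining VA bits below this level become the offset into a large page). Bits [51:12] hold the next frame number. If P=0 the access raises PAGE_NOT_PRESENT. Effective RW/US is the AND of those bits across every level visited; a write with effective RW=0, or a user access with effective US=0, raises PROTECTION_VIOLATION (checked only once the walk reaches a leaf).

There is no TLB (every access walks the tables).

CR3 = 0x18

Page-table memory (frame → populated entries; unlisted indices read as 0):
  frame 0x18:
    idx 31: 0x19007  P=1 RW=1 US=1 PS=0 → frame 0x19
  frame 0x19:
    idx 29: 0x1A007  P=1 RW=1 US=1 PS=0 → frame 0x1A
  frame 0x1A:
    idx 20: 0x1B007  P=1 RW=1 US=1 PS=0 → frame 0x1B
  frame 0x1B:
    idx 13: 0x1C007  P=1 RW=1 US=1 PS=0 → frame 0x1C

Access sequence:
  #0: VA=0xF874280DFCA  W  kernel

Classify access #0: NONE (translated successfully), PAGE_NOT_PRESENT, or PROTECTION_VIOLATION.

Trace:
#0 VA=0xF874280DFCA (w,kernel):
  [0] read 0x18 idx=31: raw=0x19007 flags P=1 W=1 U=1 S=0
  [1] read 0x19 idx=29: raw=0x1A007 flags P=1 W=1 U=1 S=0
  [2] read 0x1A idx=20: raw=0x1B007 flags P=1 W=1 U=1 S=0
  [3] read 0x1B idx=13: raw=0x1C007 flags P=1 W=1 U=1 S=0
  ✓ 0x1CFCA  — 4 lookups

Access #0 fault: NONE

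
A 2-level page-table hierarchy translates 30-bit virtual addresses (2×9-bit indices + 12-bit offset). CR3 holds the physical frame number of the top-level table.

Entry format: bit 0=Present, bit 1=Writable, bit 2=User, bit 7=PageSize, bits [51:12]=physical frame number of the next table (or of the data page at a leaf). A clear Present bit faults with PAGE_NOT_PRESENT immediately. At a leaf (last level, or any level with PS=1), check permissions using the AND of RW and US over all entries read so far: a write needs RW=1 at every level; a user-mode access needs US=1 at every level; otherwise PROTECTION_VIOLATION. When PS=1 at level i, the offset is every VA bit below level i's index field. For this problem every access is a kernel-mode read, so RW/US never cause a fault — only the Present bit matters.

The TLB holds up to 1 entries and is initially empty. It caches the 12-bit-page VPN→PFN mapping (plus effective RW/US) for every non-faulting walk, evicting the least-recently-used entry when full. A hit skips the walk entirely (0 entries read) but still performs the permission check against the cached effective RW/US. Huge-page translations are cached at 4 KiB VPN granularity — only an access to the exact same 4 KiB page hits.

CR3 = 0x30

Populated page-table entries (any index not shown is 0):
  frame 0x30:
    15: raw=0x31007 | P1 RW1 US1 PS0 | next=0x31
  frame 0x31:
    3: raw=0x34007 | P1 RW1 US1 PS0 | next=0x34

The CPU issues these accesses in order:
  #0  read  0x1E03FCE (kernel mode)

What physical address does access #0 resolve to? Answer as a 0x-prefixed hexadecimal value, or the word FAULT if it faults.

Trace:
#0 VA=0x1E03FCE (r,kernel):
  lvl0: tbl 0x30, slot 15 ⇒ 0x31007 (P1/RW1/US1/PS0)
  lvl1: tbl 0x31, slot 3 ⇒ 0x34007 (P1/RW1/US1/PS0)
  ⇒ phys 0x34FCE  [2 reads]

Access #0 PA: 0x34FCE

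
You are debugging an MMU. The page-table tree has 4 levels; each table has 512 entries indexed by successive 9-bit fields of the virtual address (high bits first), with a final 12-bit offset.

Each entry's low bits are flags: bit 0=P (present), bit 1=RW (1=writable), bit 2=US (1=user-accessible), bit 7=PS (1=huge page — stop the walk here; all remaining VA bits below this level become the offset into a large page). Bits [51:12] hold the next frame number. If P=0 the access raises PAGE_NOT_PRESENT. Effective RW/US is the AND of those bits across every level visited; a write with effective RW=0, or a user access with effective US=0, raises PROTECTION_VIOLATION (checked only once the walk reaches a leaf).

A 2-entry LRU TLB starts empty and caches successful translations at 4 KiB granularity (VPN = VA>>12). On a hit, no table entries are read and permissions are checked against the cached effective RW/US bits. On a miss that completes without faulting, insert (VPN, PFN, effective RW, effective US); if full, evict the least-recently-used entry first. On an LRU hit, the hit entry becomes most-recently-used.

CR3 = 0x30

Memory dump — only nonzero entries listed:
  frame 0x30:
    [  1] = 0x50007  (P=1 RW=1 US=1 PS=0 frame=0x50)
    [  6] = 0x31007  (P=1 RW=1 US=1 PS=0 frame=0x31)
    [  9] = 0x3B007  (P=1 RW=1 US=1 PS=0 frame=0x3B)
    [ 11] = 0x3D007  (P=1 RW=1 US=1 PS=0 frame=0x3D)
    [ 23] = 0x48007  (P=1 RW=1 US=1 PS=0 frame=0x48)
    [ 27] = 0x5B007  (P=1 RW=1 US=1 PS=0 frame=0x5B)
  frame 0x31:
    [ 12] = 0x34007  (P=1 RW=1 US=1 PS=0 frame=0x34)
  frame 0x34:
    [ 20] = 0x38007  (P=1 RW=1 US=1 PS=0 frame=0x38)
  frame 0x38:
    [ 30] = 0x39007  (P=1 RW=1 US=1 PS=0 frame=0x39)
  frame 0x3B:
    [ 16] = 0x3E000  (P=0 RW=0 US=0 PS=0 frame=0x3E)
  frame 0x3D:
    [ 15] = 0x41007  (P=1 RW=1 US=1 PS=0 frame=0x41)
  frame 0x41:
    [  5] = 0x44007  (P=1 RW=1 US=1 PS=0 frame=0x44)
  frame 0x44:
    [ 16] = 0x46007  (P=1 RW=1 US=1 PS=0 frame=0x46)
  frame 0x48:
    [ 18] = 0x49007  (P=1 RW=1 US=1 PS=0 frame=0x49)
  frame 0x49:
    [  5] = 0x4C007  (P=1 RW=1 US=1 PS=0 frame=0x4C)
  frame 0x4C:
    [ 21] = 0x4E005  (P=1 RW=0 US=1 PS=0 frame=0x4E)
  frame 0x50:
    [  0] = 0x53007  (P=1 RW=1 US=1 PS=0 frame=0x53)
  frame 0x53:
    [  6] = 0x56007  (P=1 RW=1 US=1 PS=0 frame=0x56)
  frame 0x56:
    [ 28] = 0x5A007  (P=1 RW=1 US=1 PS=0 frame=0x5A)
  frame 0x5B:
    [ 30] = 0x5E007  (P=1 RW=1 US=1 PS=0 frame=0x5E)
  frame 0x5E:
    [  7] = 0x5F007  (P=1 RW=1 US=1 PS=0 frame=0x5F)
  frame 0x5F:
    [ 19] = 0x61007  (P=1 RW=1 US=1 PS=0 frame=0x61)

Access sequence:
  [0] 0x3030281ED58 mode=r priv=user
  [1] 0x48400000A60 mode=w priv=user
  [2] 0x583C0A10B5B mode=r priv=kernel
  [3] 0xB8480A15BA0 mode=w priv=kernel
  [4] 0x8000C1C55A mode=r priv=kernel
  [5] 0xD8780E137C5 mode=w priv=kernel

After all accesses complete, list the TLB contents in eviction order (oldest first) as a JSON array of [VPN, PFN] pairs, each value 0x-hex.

Trace:
#0 VA=0x3030281ED58 (r,user):
  L0 @0x30[6] → 0x31007  P=1,RW=1,US=1,PS=0
  L1 @0x31[12] → 0x34007  P=1,RW=1,US=1,PS=0
  L2 @0x34[20] → 0x38007  P=1,RW=1,US=1,PS=0
  L3 @0x38[30] → 0x39007  P=1,RW=1,US=1,PS=0
  ⇒ phys 0x39D58  [4 reads]
#1 VA=0x48400000A60 (w,user):
  L0 @0x30[9] → 0x3B007  P=1,RW=1,US=1,PS=0
  L1 @0x3B[16] → 0x3E000  P=0,RW=0,US=0,PS=0
  → PAGE_NOT_PRESENT  (2 entries read)
#2 VA=0x583C0A10B5B (r,kernel):
  L0 @0x30[11] → 0x3D007  P=1,RW=1,US=1,PS=0
  L1 @0x3D[15] → 0x41007  P=1,RW=1,US=1,PS=0
  L2 @0x41[5] → 0x44007  P=1,RW=1,US=1,PS=0
  L3 @0x44[16] → 0x46007  P=1,RW=1,US=1,PS=0
  ⇒ phys 0x46B5B  [4 reads]
#3 VA=0xB8480A15BA0 (w,kernel):
  L0 @0x30[23] → 0x48007  P=1,RW=1,US=1,PS=0
  L1 @0x48[18] → 0x49007  P=1,RW=1,US=1,PS=0
  L2 @0x49[5] → 0x4C007  P=1,RW=1,US=1,PS=0
  L3 @0x4C[21] → 0x4E005  P=1,RW=0,US=1,PS=0
  → PROTECTION_VIOLATION  (4 entries read)
#4 VA=0x8000C1C55A (r,kernel):
  L0 @0x30[1] → 0x50007  P=1,RW=1,US=1,PS=0
  L1 @0x50[0] → 0x53007  P=1,RW=1,US=1,PS=0
  L2 @0x53[6] → 0x56007  P=1,RW=1,US=1,PS=0
  L3 @0x56[28] → 0x5A007  P=1,RW=1,US=1,PS=0
  ⇒ phys 0x5A55A  [4 reads]
#5 VA=0xD8780E137C5 (w,kernel):
  L0 @0x30[27] → 0x5B007  P=1,RW=1,US=1,PS=0
  L1 @0x5B[30] → 0x5E007  P=1,RW=1,US=1,PS=0
  L2 @0x5E[7] → 0x5F007  P=1,RW=1,US=1,PS=0
  L3 @0x5F[19] → 0x61007  P=1,RW=1,US=1,PS=0
  ⇒ phys 0x617C5  [4 reads]

TLB: [["0x8000C1C", "0x5A"], ["0xD8780E13", "0x61"]]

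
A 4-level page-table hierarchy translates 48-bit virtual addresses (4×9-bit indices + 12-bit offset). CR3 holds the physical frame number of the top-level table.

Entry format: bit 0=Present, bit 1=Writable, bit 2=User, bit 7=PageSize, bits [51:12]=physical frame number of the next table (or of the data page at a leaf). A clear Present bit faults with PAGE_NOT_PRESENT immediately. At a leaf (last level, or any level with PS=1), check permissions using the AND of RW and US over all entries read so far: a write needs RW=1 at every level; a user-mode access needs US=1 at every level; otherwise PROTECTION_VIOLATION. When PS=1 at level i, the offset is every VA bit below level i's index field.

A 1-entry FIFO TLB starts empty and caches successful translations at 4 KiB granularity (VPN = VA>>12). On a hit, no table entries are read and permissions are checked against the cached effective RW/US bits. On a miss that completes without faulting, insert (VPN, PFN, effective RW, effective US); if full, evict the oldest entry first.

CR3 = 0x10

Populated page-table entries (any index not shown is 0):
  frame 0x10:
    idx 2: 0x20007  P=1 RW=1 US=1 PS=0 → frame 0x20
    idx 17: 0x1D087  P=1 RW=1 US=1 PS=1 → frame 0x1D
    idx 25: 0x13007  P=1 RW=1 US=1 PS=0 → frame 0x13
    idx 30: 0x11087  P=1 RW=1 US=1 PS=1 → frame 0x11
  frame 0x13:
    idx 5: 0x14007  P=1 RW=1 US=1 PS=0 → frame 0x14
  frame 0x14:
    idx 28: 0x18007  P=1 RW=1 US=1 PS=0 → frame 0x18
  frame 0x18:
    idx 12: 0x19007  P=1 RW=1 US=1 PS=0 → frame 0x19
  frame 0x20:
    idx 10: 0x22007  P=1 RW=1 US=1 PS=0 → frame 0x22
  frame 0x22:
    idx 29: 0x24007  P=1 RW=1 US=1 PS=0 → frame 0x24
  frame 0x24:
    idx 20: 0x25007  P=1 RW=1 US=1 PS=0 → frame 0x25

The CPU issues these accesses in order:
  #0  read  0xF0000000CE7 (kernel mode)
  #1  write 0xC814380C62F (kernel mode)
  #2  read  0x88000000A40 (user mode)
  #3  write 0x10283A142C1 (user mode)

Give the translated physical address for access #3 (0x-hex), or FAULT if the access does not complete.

Trace:
#0 VA=0xF0000000CE7 (r,kernel):
  L0: frame=0x10 idx=30 entry=0x11087 [P=1 RW=1 US=1 PS=1]
  → PA=0x11CE7 (huge @L0)  (1 entries read)
#1 VA=0xC814380C62F (w,kernel):
  L0: frame=0x10 idx=25 entry=0x13007 [P=1 RW=1 US=1 PS=0]
  L1: frame=0x13 idx=5 entry=0x14007 [P=1 RW=1 US=1 PS=0]
  L2: frame=0x14 idx=28 entry=0x18007 [P=1 RW=1 US=1 PS=0]
  L3: frame=0x18 idx=12 entry=0x19007 [P=1 RW=1 US=1 PS=0]
  → PA=0x1962F  (4 entries read)
#2 VA=0x88000000A40 (r,user):
  L0: frame=0x10 idx=17 entry=0x1D087 [P=1 RW=1 US=1 PS=1]
  → PA=0x1DA40 (huge @L0)  (1 entries read)
#3 VA=0x10283A142C1 (w,user):
  L0: frame=0x10 idx=2 entry=0x20007 [P=1 RW=1 US=1 PS=0]
  L1: frame=0x20 idx=10 entry=0x22007 [P=1 RW=1 US=1 PS=0]
  L2: frame=0x22 idx=29 entry=0x24007 [P=1 RW=1 US=1 PS=0]
  L3: frame=0x24 idx=20 entry=0x25007 [P=1 RW=1 US=1 PS=0]
  → PA=0x252C1  (4 entries read)

Access #3 PA: 0x252C1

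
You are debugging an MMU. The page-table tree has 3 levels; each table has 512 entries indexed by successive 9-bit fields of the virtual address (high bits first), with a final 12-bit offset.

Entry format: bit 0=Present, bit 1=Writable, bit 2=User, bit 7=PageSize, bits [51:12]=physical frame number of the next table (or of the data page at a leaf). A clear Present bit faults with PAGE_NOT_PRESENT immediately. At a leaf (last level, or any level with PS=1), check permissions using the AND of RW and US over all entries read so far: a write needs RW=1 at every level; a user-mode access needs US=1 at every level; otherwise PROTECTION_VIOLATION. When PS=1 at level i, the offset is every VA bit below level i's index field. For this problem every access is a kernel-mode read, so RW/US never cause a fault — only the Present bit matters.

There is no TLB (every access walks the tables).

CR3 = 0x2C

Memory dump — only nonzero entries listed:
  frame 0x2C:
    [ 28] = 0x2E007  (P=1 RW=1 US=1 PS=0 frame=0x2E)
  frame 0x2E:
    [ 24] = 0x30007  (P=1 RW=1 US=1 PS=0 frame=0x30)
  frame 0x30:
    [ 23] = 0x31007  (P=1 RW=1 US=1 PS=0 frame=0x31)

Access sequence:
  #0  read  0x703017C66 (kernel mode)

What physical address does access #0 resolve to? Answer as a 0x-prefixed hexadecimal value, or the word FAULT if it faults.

Trace:
#0 VA=0x703017C66 (r,kernel):
  L0: frame=0x2C idx=28 entry=0x2E007 [P=1 RW=1 US=1 PS=0]
  L1: frame=0x2E idx=24 entry=0x30007 [P=1 RW=1 US=1 PS=0]
  L2: frame=0x30 idx=23 entry=0x31007 [P=1 RW=1 US=1 PS=0]
  ✓ 0x31C66  — 3 lookups

Access #0 PA: 0x31C66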